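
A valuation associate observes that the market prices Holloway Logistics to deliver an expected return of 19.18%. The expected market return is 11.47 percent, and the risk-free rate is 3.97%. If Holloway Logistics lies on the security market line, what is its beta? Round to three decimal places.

MRP = 11.47% − 3.97% = 7.50%
β = (E(R) − R_f) / MRP = (19.18% − 3.97%) / 7.50% = 15.21% / 7.50% = 2.028

2.028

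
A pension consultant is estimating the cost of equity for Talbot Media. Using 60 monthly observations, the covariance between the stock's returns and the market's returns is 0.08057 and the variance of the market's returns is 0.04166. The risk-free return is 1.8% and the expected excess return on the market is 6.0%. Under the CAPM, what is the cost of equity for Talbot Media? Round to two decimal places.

13.40%

β = Cov(R_i, R_m) / Var(R_m) = 0.08057 / 0.04166 = 1.9340
E(R) = R_f + β × MRP = 1.8% + 1.9340 × 6.0% = 13.40%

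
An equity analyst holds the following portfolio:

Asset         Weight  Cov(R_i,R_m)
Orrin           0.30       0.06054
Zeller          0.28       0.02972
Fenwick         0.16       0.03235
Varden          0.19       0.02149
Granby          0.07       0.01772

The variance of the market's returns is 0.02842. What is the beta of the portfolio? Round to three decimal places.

1.301

β_Orrin = 0.06054 / 0.02842 = 2.1302
β_Zeller = 0.02972 / 0.02842 = 1.0457
β_Fenwick = 0.03235 / 0.02842 = 1.1383
β_Varden = 0.02149 / 0.02842 = 0.7562
β_Granby = 0.01772 / 0.02842 = 0.6235
β_P = Σ w_i β_i = 0.30×2.1302 + 0.28×1.0457 + 0.16×1.1383 + 0.19×0.7562 + 0.07×0.6235 = 1.3013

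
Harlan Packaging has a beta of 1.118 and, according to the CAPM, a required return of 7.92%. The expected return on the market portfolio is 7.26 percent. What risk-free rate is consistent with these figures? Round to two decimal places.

1.67%

E(R) = R_f + β(E(R_m) − R_f) = R_f(1 − β) + β·E(R_m)
7.92% = R_f × (1 − 1.118) + 1.118 × 7.26%
7.92% = R_f × -0.118 + 8.11668%
R_f = (7.92% − 8.11668%) / -0.118 = 1.67%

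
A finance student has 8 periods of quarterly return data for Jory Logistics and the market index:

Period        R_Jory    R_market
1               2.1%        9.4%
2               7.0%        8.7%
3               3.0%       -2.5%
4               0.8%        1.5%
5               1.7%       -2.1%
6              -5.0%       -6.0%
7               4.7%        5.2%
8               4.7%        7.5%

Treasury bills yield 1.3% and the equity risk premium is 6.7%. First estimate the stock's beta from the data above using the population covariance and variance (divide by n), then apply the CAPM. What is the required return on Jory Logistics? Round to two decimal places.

Mean R_i = (2.1 + 7.0 + 3.0 + 0.8 + 1.7 − 5.0 + 4.7 + 4.7) / 8 = 2.3750%
Mean R_m = (9.4 + 8.7 − 2.5 + 1.5 − 2.1 − 6.0 + 5.2 + 7.5) / 8 = 2.7125%
Σ(R_i − R̄_i)(R_m − R̄_m) = 108.9225  ⇒  Cov = 108.9225 / 8 = 13.6153
Σ(R_m − R̄_m)² = 237.3888  ⇒  Var(R_m) = 237.3888 / 8 = 29.6736
β = Cov / Var(R_m) = 13.6153 / 29.6736 = 0.4588
E(R) = R_f + β × MRP = 1.3% + 0.4588 × 6.7% = 4.37%

4.37%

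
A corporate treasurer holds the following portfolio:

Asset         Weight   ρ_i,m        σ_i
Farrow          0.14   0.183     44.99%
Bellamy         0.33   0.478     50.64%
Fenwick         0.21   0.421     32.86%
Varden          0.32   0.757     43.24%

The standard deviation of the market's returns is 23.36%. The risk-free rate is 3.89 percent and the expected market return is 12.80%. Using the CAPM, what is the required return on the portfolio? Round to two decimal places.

12.48%

β_Farrow = 0.183 × 44.99% / 23.36% = 0.3524
β_Bellamy = 0.478 × 50.64% / 23.36% = 1.0362
β_Fenwick = 0.421 × 32.86% / 23.36% = 0.5922
β_Varden = 0.757 × 43.24% / 23.36% = 1.4012
β_P = Σ w_i β_i = 0.14×0.3524 + 0.33×1.0362 + 0.21×0.5922 + 0.32×1.4012 = 0.9640
MRP = 12.80% − 3.89% = 8.91%
E(R_P) = R_f + β_P × MRP = 3.89% + 0.9640 × 8.91% = 12.48%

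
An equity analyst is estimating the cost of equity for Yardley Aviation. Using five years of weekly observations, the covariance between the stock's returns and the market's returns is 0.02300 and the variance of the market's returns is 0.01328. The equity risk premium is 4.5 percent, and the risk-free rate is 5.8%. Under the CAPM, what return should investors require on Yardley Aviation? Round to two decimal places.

β = Cov(R_i, R_m) / Var(R_m) = 0.02300 / 0.01328 = 1.7319
E(R) = R_f + β × MRP = 5.8% + 1.7319 × 4.5% = 13.59%

13.59%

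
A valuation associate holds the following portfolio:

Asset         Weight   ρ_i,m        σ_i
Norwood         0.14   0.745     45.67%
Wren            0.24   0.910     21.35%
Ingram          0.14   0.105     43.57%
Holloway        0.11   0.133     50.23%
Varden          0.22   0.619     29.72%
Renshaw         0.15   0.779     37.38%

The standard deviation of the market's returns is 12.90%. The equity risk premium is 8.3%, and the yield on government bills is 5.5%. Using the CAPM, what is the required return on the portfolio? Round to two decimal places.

β_Norwood = 0.745 × 45.67% / 12.90% = 2.6375
β_Wren = 0.910 × 21.35% / 12.90% = 1.5061
β_Ingram = 0.105 × 43.57% / 12.90% = 0.3546
β_Holloway = 0.133 × 50.23% / 12.90% = 0.5179
β_Varden = 0.619 × 29.72% / 12.90% = 1.4261
β_Renshaw = 0.779 × 37.38% / 12.90% = 2.2573
β_P = Σ w_i β_i = 0.14×2.6375 + 0.24×1.5061 + 0.14×0.3546 + 0.11×0.5179 + 0.22×1.4261 + 0.15×2.2573 = 1.4897
E(R_P) = R_f + β_P × MRP = 5.5% + 1.4897 × 8.3% = 17.86%

17.86%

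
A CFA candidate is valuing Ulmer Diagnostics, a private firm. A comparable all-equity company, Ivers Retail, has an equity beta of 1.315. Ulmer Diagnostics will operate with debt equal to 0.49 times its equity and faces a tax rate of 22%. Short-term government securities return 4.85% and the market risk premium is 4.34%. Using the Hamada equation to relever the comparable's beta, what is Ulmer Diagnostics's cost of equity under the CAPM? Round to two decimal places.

β_L = β_U × [1 + (1 − t)(D/E)] = 1.315 × [1 + (1 − 0.22) × 0.49]
    = 1.315 × [1 + 0.78 × 0.49] = 1.315 × 1.3822 = 1.8176
E(R) = R_f + β_L × MRP = 4.85% + 1.8176 × 4.34% = 12.74%

12.74%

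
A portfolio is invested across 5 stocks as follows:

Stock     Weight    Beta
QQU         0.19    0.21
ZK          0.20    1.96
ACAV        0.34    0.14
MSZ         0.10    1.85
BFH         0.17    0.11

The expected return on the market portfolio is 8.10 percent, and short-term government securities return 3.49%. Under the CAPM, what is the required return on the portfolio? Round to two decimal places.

β_P = Σ w_i β_i = 0.19×0.21 + 0.20×1.96 + 0.34×0.14 + 0.10×1.85 + 0.17×0.11 = 0.6832
MRP = 8.10% − 3.49% = 4.61%
E(R_P) = R_f + β_P × MRP = 3.49% + 0.6832 × 4.61% = 6.64%

6.64%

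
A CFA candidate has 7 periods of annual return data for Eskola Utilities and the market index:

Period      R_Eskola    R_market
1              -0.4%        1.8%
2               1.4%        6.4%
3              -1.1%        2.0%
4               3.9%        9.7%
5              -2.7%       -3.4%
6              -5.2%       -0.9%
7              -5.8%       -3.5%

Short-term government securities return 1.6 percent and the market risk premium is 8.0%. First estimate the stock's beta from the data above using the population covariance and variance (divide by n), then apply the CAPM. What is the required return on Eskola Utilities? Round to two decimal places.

Mean R_i = (-0.4 + 1.4 − 1.1 + 3.9 − 2.7 − 5.2 − 5.8) / 7 = -1.4143%
Mean R_m = (1.8 + 6.4 + 2.0 + 9.7 − 3.4 − 0.9 − 3.5) / 7 = 1.7286%
Σ(R_i − R̄_i)(R_m − R̄_m) = 95.1429  ⇒  Cov = 95.1429 / 7 = 13.5918
Σ(R_m − R̄_m)² = 145.9943  ⇒  Var(R_m) = 145.9943 / 7 = 20.8563
β = Cov / Var(R_m) = 13.5918 / 20.8563 = 0.6517
E(R) = R_f + β × MRP = 1.6% + 0.6517 × 8.0% = 6.81%

6.81%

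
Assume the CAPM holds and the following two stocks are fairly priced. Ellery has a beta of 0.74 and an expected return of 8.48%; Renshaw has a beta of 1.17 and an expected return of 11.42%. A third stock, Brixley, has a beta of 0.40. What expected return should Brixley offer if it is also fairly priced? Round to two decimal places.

MRP (SML slope) = (11.42% − 8.48%) / (1.17 − 0.74) = 2.94% / 0.43 = 6.8372%
R_f (intercept) = 8.48% − 0.74 × 6.8372% = 3.4205%
E(R_Brixley) = R_f + β × MRP = 3.4205% + 0.40 × 6.8372% = 6.16%

6.16%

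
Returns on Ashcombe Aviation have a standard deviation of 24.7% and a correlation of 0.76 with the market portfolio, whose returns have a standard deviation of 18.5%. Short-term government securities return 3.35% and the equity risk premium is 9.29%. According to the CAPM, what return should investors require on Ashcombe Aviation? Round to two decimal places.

12.78%

β = ρ × σ_i / σ_m = 0.76 × 24.7% / 18.5% = 1.0147
E(R) = 3.35% + 1.0147 × 9.29% = 12.78%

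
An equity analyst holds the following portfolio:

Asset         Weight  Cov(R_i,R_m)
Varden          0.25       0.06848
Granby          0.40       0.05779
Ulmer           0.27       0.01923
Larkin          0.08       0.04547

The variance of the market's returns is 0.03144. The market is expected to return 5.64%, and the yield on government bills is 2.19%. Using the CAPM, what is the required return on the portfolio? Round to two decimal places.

7.57%

β_Varden = 0.06848 / 0.03144 = 2.1781
β_Granby = 0.05779 / 0.03144 = 1.8381
β_Ulmer = 0.01923 / 0.03144 = 0.6116
β_Larkin = 0.04547 / 0.03144 = 1.4462
β_P = Σ w_i β_i = 0.25×2.1781 + 0.40×1.8381 + 0.27×0.6116 + 0.08×1.4462 = 1.5606
MRP = 5.64% − 2.19% = 3.45%
E(R_P) = R_f + β_P × MRP = 2.19% + 1.5606 × 3.45% = 7.57%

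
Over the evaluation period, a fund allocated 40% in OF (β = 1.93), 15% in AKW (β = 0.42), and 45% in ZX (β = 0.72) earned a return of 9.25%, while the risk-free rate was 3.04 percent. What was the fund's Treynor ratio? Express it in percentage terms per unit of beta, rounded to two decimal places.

5.36%

β_P = 0.40×1.93 + 0.15×0.42 + 0.45×0.72 = 1.1590
Treynor = (R_P − R_f) / β_P = (9.25% − 3.04%) / 1.1590 = 6.21% / 1.1590 = 5.36%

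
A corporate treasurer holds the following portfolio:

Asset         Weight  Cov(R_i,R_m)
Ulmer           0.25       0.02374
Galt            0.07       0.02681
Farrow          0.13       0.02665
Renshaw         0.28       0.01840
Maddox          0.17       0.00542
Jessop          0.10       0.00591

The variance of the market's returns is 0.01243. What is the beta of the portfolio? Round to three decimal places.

1.443

β_Ulmer = 0.02374 / 0.01243 = 1.9099
β_Galt = 0.02681 / 0.01243 = 2.1569
β_Farrow = 0.02665 / 0.01243 = 2.1440
β_Renshaw = 0.01840 / 0.01243 = 1.4803
β_Maddox = 0.00542 / 0.01243 = 0.4360
β_Jessop = 0.00591 / 0.01243 = 0.4755
β_P = Σ w_i β_i = 0.25×1.9099 + 0.07×2.1569 + 0.13×2.1440 + 0.28×1.4803 + 0.17×0.4360 + 0.10×0.4755 = 1.4433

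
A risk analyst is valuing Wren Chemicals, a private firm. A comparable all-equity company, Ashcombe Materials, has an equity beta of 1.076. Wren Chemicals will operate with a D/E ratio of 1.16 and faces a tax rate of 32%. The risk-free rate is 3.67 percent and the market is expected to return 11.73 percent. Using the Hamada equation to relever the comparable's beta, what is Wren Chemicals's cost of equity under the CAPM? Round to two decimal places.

19.18%

β_L = β_U × [1 + (1 − t)(D/E)] = 1.076 × [1 + (1 − 0.32) × 1.16]
    = 1.076 × [1 + 0.68 × 1.16] = 1.076 × 1.7888 = 1.9247
MRP = 11.73% − 3.67% = 8.06%
E(R) = R_f + β_L × MRP = 3.67% + 1.9247 × 8.06% = 19.18%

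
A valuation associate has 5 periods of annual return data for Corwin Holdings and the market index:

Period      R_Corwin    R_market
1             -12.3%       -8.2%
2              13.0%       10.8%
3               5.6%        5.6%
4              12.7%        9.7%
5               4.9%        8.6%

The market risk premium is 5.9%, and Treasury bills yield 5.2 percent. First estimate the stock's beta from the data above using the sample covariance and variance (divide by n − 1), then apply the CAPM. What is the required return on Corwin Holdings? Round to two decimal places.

12.76%

Mean R_i = (-12.3 + 13.0 + 5.6 + 12.7 + 4.9) / 5 = 4.7800%
Mean R_m = (-8.2 + 10.8 + 5.6 + 9.7 + 8.6) / 5 = 5.3000%
Σ(R_i − R̄_i)(R_m − R̄_m) = 311.2800  ⇒  Cov = 311.2800 / 4 = 77.8200
Σ(R_m − R̄_m)² = 242.8400  ⇒  Var(R_m) = 242.8400 / 4 = 60.7100
β = Cov / Var(R_m) = 77.8200 / 60.7100 = 1.2818
E(R) = R_f + β × MRP = 5.2% + 1.2818 × 5.9% = 12.76%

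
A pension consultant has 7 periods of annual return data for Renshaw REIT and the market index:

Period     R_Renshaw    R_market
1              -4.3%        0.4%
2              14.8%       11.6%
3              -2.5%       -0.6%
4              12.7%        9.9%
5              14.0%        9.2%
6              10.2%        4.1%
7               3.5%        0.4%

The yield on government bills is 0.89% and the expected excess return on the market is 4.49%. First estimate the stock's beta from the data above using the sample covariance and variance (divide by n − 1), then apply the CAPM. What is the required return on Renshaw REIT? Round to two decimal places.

7.28%

Mean R_i = (-4.3 + 14.8 − 2.5 + 12.7 + 14.0 + 10.2 + 3.5) / 7 = 6.9143%
Mean R_m = (0.4 + 11.6 − 0.6 + 9.9 + 9.2 + 4.1 + 0.4) / 7 = 5.0000%
Σ(R_i − R̄_i)(R_m − R̄_m) = 227.2100  ⇒  Cov = 227.2100 / 6 = 37.8683
Σ(R_m − R̄_m)² = 159.7000  ⇒  Var(R_m) = 159.7000 / 6 = 26.6167
β = Cov / Var(R_m) = 37.8683 / 26.6167 = 1.4227
E(R) = R_f + β × MRP = 0.89% + 1.4227 × 4.49% = 7.28%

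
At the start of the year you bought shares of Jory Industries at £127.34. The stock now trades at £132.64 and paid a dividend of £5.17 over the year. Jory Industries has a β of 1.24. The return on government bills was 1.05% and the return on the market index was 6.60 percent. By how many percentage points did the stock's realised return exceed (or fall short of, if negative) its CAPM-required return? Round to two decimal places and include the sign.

Realised HPR = (P1 + D1 − P0) / P0 = (132.64 + 5.17 − 127.34) / 127.34 = 10.47 / 127.34 = 8.2221%
MRP = 6.60% − 1.05% = 5.55%
CAPM required = R_f + β·MRP = 1.05% + 1.24 × 5.55% = 7.9320%
α = realised − required = 8.2221% − 7.9320% = +0.29%

+0.29%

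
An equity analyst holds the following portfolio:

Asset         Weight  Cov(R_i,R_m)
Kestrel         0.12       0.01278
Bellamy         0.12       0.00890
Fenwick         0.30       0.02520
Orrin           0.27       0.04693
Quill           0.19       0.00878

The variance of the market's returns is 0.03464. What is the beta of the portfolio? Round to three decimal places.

0.707

β_Kestrel = 0.01278 / 0.03464 = 0.3689
β_Bellamy = 0.00890 / 0.03464 = 0.2569
β_Fenwick = 0.02520 / 0.03464 = 0.7275
β_Orrin = 0.04693 / 0.03464 = 1.3548
β_Quill = 0.00878 / 0.03464 = 0.2535
β_P = Σ w_i β_i = 0.12×0.3689 + 0.12×0.2569 + 0.30×0.7275 + 0.27×1.3548 + 0.19×0.2535 = 0.7073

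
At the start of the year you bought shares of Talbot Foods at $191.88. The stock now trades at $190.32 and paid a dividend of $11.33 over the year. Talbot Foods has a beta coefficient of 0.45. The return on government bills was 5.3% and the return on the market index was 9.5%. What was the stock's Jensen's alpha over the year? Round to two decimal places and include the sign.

Realised HPR = (P1 + D1 − P0) / P0 = (190.32 + 11.33 − 191.88) / 191.88 = 9.77 / 191.88 = 5.0917%
MRP = 9.5% − 5.3% = 4.20%
CAPM required = R_f + β·MRP = 5.3% + 0.45 × 4.2% = 7.1900%
α = realised − required = 5.0917% − 7.1900% = -2.10%

-2.10%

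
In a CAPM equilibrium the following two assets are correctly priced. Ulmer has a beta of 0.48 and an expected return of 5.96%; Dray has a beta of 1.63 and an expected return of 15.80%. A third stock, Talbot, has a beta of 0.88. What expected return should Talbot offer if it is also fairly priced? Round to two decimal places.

9.38%

MRP (SML slope) = (15.80% − 5.96%) / (1.63 − 0.48) = 9.84% / 1.15 = 8.5565%
R_f (intercept) = 5.96% − 0.48 × 8.5565% = 1.8529%
E(R_Talbot) = R_f + β × MRP = 1.8529% + 0.88 × 8.5565% = 9.38%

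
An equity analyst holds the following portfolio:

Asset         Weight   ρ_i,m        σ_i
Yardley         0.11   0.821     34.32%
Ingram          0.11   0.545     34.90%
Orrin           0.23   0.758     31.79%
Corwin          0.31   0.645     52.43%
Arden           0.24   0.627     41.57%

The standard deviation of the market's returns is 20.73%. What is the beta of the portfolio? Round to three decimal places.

β_Yardley = 0.821 × 34.32% / 20.73% = 1.3592
β_Ingram = 0.545 × 34.90% / 20.73% = 0.9175
β_Orrin = 0.758 × 31.79% / 20.73% = 1.1624
β_Corwin = 0.645 × 52.43% / 20.73% = 1.6313
β_Arden = 0.627 × 41.57% / 20.73% = 1.2573
β_P = Σ w_i β_i = 0.11×1.3592 + 0.11×0.9175 + 0.23×1.1624 + 0.31×1.6313 + 0.24×1.2573 = 1.3252

1.325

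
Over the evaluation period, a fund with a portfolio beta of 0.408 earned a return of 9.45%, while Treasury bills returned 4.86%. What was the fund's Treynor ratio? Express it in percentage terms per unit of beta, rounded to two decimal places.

Treynor = (R_P − R_f) / β_P = (9.45% − 4.86%) / 0.4080 = 4.59% / 0.4080 = 11.25%

11.25%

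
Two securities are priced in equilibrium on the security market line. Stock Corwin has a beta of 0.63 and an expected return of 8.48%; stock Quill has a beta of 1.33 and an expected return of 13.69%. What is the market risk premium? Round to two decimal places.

Both satisfy E(R) = R_f + β·MRP, so the slope of the SML is
MRP = (13.69% − 8.48%) / (1.33 − 0.63) = 5.21% / 0.70 = 7.4429%

7.44%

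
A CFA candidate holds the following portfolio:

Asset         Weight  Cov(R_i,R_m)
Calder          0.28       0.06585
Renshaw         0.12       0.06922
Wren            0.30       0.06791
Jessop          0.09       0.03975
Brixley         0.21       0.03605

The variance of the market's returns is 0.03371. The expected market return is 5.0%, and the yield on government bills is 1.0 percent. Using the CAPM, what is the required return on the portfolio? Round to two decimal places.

β_Calder = 0.06585 / 0.03371 = 1.9534
β_Renshaw = 0.06922 / 0.03371 = 2.0534
β_Wren = 0.06791 / 0.03371 = 2.0145
β_Jessop = 0.03975 / 0.03371 = 1.1792
β_Brixley = 0.03605 / 0.03371 = 1.0694
β_P = Σ w_i β_i = 0.28×1.9534 + 0.12×2.0534 + 0.30×2.0145 + 0.09×1.1792 + 0.21×1.0694 = 1.7284
MRP = 5.0% − 1.0% = 4.00%
E(R_P) = R_f + β_P × MRP = 1.0% + 1.7284 × 4.0% = 7.91%

7.91%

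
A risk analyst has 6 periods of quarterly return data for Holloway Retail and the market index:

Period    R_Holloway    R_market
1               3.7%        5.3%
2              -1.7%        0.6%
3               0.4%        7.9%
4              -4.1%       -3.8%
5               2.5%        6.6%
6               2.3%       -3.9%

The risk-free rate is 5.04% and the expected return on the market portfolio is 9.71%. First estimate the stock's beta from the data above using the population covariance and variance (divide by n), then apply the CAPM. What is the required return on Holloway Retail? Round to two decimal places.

Mean R_i = (3.7 − 1.7 + 0.4 − 4.1 + 2.5 + 2.3) / 6 = 0.5167%
Mean R_m = (5.3 + 0.6 + 7.9 − 3.8 + 6.6 − 3.9) / 6 = 2.1167%
Σ(R_i − R̄_i)(R_m − R̄_m) = 38.2983  ⇒  Cov = 38.2983 / 6 = 6.3831
Σ(R_m − R̄_m)² = 137.1883  ⇒  Var(R_m) = 137.1883 / 6 = 22.8647
β = Cov / Var(R_m) = 6.3831 / 22.8647 = 0.2792
MRP = 9.71% − 5.04% = 4.67%
E(R) = R_f + β × MRP = 5.04% + 0.2792 × 4.67% = 6.34%

6.34%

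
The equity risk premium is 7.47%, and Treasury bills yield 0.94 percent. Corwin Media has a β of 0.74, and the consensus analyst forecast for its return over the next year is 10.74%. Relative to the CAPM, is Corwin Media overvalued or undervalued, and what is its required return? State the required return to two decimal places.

Required return = R_f + β·MRP = 0.94% + 0.74 × 7.47% = 6.47%
Forecast 10.74% > required 6.47% → the stock plots above the SML → undervalued.

Undervalued; required return 6.47%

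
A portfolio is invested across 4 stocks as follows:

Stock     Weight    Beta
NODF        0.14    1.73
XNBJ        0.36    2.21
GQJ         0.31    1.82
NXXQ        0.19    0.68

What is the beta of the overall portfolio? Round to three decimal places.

β_P = Σ w_i β_i = 0.14×1.73 + 0.36×2.21 + 0.31×1.82 + 0.19×0.68 = 1.7312

1.731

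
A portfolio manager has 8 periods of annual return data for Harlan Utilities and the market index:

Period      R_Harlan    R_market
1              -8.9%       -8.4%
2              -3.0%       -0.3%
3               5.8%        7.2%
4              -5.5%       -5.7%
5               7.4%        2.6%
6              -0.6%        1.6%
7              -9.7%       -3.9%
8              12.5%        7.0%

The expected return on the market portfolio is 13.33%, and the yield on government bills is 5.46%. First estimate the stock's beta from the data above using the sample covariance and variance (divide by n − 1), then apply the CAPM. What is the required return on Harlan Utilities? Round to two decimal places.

15.53%

Mean R_i = (-8.9 − 3.0 + 5.8 − 5.5 + 7.4 − 0.6 − 9.7 + 12.5) / 8 = -0.2500%
Mean R_m = (-8.4 − 0.3 + 7.2 − 5.7 + 2.6 + 1.6 − 3.9 + 7.0) / 8 = 0.0125%
Σ(R_i − R̄_i)(R_m − R̄_m) = 292.4050  ⇒  Cov = 292.4050 / 7 = 41.7721
Σ(R_m − R̄_m)² = 228.5088  ⇒  Var(R_m) = 228.5088 / 7 = 32.6441
β = Cov / Var(R_m) = 41.7721 / 32.6441 = 1.2796
MRP = 13.33% − 5.46% = 7.87%
E(R) = R_f + β × MRP = 5.46% + 1.2796 × 7.87% = 15.53%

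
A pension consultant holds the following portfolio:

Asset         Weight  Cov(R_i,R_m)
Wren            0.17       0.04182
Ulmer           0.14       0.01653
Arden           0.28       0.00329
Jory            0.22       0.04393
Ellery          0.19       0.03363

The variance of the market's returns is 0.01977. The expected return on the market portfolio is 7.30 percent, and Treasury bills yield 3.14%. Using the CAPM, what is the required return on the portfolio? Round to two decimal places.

β_Wren = 0.04182 / 0.01977 = 2.1153
β_Ulmer = 0.01653 / 0.01977 = 0.8361
β_Arden = 0.00329 / 0.01977 = 0.1664
β_Jory = 0.04393 / 0.01977 = 2.2221
β_Ellery = 0.03363 / 0.01977 = 1.7011
β_P = Σ w_i β_i = 0.17×2.1153 + 0.14×0.8361 + 0.28×0.1664 + 0.22×2.2221 + 0.19×1.7011 = 1.3353
MRP = 7.30% − 3.14% = 4.16%
E(R_P) = R_f + β_P × MRP = 3.14% + 1.3353 × 4.16% = 8.69%

8.69%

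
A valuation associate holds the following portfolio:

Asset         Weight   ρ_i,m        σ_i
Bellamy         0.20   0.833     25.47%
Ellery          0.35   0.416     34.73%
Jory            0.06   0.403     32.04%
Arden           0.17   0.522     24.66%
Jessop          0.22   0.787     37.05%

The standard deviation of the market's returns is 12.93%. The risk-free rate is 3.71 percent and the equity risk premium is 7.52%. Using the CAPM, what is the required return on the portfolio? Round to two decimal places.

β_Bellamy = 0.833 × 25.47% / 12.93% = 1.6409
β_Ellery = 0.416 × 34.73% / 12.93% = 1.1174
β_Jory = 0.403 × 32.04% / 12.93% = 0.9986
β_Arden = 0.522 × 24.66% / 12.93% = 0.9956
β_Jessop = 0.787 × 37.05% / 12.93% = 2.2551
β_P = Σ w_i β_i = 0.20×1.6409 + 0.35×1.1174 + 0.06×0.9986 + 0.17×0.9956 + 0.22×2.2551 = 1.4446
E(R_P) = R_f + β_P × MRP = 3.71% + 1.4446 × 7.52% = 14.57%

14.57%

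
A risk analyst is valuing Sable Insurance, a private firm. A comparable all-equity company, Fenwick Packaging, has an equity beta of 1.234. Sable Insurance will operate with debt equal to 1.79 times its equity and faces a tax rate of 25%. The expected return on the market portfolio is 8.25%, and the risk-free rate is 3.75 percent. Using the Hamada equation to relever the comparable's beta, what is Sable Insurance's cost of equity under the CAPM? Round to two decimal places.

16.76%

β_L = β_U × [1 + (1 − t)(D/E)] = 1.234 × [1 + (1 − 0.25) × 1.79]
    = 1.234 × [1 + 0.75 × 1.79] = 1.234 × 2.3425 = 2.8906
MRP = 8.25% − 3.75% = 4.50%
E(R) = R_f + β_L × MRP = 3.75% + 2.8906 × 4.50% = 16.76%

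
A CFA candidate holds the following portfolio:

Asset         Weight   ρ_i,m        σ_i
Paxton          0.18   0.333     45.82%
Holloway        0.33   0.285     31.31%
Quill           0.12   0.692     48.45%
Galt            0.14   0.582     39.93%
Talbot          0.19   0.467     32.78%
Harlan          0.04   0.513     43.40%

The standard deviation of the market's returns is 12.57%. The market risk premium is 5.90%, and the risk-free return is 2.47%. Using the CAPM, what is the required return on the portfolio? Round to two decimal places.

10.34%

β_Paxton = 0.333 × 45.82% / 12.57% = 1.2138
β_Holloway = 0.285 × 31.31% / 12.57% = 0.7099
β_Quill = 0.692 × 48.45% / 12.57% = 2.6673
β_Galt = 0.582 × 39.93% / 12.57% = 1.8488
β_Talbot = 0.467 × 32.78% / 12.57% = 1.2178
β_Harlan = 0.513 × 43.40% / 12.57% = 1.7712
β_P = Σ w_i β_i = 0.18×1.2138 + 0.33×0.7099 + 0.12×2.6673 + 0.14×1.8488 + 0.19×1.2178 + 0.04×1.7712 = 1.3339
E(R_P) = R_f + β_P × MRP = 2.47% + 1.3339 × 5.90% = 10.34%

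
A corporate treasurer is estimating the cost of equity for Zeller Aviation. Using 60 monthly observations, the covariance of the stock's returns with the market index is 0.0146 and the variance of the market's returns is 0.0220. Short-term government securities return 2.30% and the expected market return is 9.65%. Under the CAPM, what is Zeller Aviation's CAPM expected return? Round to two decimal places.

β = Cov(R_i, R_m) / Var(R_m) = 0.0146 / 0.0220 = 0.6636
MRP = 9.65% − 2.30% = 7.35%
E(R) = R_f + β × MRP = 2.30% + 0.6636 × 7.35% = 7.18%

7.18%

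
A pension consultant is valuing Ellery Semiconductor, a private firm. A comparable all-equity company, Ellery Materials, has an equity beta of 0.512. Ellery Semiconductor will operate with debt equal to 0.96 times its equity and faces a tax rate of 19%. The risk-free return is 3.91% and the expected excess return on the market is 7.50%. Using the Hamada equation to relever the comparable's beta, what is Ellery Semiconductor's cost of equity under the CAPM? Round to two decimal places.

β_L = β_U × [1 + (1 − t)(D/E)] = 0.512 × [1 + (1 − 0.19) × 0.96]
    = 0.512 × [1 + 0.81 × 0.96] = 0.512 × 1.7776 = 0.9101
E(R) = R_f + β_L × MRP = 3.91% + 0.9101 × 7.50% = 10.74%

10.74%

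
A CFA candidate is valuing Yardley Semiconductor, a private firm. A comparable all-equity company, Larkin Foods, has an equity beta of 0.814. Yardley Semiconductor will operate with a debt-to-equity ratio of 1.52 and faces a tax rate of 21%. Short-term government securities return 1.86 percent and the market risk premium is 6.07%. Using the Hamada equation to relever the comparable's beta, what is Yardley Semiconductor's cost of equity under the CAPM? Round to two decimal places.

β_L = β_U × [1 + (1 − t)(D/E)] = 0.814 × [1 + (1 − 0.21) × 1.52]
    = 0.814 × [1 + 0.79 × 1.52] = 0.814 × 2.2008 = 1.7915
E(R) = R_f + β_L × MRP = 1.86% + 1.7915 × 6.07% = 12.73%

12.73%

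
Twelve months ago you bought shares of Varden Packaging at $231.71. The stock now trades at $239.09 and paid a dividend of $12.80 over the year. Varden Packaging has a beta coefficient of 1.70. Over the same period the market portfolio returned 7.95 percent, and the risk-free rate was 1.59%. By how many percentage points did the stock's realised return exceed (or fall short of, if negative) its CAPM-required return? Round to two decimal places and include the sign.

-3.69%

Realised HPR = (P1 + D1 − P0) / P0 = (239.09 + 12.80 − 231.71) / 231.71 = 20.18 / 231.71 = 8.7092%
MRP = 7.95% − 1.59% = 6.36%
CAPM required = R_f + β·MRP = 1.59% + 1.70 × 6.36% = 12.4020%
α = realised − required = 8.7092% − 12.4020% = -3.69%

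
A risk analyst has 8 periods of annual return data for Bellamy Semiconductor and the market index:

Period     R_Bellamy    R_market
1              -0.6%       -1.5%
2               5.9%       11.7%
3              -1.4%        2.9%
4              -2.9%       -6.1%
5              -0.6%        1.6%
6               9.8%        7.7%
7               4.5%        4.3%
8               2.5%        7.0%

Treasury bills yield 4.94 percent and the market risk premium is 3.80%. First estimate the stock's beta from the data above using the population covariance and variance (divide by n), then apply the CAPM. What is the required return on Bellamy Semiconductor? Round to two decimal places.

7.29%

Mean R_i = (-0.6 + 5.9 − 1.4 − 2.9 − 0.6 + 9.8 + 4.5 + 2.5) / 8 = 2.1500%
Mean R_m = (-1.5 + 11.7 + 2.9 − 6.1 + 1.6 + 7.7 + 4.3 + 7.0) / 8 = 3.4500%
Σ(R_i − R̄_i)(R_m − R̄_m) = 135.5700  ⇒  Cov = 135.5700 / 8 = 16.9463
Σ(R_m − R̄_m)² = 218.8800  ⇒  Var(R_m) = 218.8800 / 8 = 27.3600
β = Cov / Var(R_m) = 16.9463 / 27.3600 = 0.6194
E(R) = R_f + β × MRP = 4.94% + 0.6194 × 3.80% = 7.29%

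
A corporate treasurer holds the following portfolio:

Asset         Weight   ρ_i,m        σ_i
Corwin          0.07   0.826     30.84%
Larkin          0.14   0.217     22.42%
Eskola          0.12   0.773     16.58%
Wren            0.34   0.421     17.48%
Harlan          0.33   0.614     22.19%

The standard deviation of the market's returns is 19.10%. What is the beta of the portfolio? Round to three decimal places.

β_Corwin = 0.826 × 30.84% / 19.10% = 1.3337
β_Larkin = 0.217 × 22.42% / 19.10% = 0.2547
β_Eskola = 0.773 × 16.58% / 19.10% = 0.6710
β_Wren = 0.421 × 17.48% / 19.10% = 0.3853
β_Harlan = 0.614 × 22.19% / 19.10% = 0.7133
β_P = Σ w_i β_i = 0.07×1.3337 + 0.14×0.2547 + 0.12×0.6710 + 0.34×0.3853 + 0.33×0.7133 = 0.5759

0.576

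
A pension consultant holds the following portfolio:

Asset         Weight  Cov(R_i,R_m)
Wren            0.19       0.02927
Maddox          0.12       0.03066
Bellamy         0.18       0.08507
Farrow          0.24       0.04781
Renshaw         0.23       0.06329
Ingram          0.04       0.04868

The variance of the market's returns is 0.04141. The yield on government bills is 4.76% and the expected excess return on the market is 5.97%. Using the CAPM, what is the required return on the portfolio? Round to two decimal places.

12.33%

β_Wren = 0.02927 / 0.04141 = 0.7068
β_Maddox = 0.03066 / 0.04141 = 0.7404
β_Bellamy = 0.08507 / 0.04141 = 2.0543
β_Farrow = 0.04781 / 0.04141 = 1.1546
β_Renshaw = 0.06329 / 0.04141 = 1.5284
β_Ingram = 0.04868 / 0.04141 = 1.1756
β_P = Σ w_i β_i = 0.19×0.7068 + 0.12×0.7404 + 0.18×2.0543 + 0.24×1.1546 + 0.23×1.5284 + 0.04×1.1756 = 1.2686
E(R_P) = R_f + β_P × MRP = 4.76% + 1.2686 × 5.97% = 12.33%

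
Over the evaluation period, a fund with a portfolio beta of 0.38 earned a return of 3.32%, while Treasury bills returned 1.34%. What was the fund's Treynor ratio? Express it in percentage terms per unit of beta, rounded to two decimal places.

5.21%

Treynor = (R_P − R_f) / β_P = (3.32% − 1.34%) / 0.3800 = 1.98% / 0.3800 = 5.21%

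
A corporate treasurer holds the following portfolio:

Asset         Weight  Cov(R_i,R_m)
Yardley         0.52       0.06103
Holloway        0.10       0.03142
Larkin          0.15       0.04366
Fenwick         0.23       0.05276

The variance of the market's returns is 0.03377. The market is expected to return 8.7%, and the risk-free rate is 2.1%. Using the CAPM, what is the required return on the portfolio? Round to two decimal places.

12.57%

β_Yardley = 0.06103 / 0.03377 = 1.8072
β_Holloway = 0.03142 / 0.03377 = 0.9304
β_Larkin = 0.04366 / 0.03377 = 1.2929
β_Fenwick = 0.05276 / 0.03377 = 1.5623
β_P = Σ w_i β_i = 0.52×1.8072 + 0.10×0.9304 + 0.15×1.2929 + 0.23×1.5623 = 1.5860
MRP = 8.7% − 2.1% = 6.60%
E(R_P) = R_f + β_P × MRP = 2.1% + 1.5860 × 6.6% = 12.57%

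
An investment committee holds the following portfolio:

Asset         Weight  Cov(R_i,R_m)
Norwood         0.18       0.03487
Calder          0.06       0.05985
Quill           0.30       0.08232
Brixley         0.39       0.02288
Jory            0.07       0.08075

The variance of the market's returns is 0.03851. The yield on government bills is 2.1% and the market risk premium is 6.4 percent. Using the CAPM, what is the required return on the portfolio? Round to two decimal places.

β_Norwood = 0.03487 / 0.03851 = 0.9055
β_Calder = 0.05985 / 0.03851 = 1.5541
β_Quill = 0.08232 / 0.03851 = 2.1376
β_Brixley = 0.02288 / 0.03851 = 0.5941
β_Jory = 0.08075 / 0.03851 = 2.0969
β_P = Σ w_i β_i = 0.18×0.9055 + 0.06×1.5541 + 0.30×2.1376 + 0.39×0.5941 + 0.07×2.0969 = 1.2760
E(R_P) = R_f + β_P × MRP = 2.1% + 1.2760 × 6.4% = 10.27%

10.27%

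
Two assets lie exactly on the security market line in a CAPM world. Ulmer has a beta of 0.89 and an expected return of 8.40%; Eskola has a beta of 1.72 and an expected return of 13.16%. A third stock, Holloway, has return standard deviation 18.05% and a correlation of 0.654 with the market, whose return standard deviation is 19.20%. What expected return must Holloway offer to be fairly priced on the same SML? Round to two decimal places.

MRP = (13.16% − 8.40%) / (1.72 − 0.89) = 5.7349%
R_f = 8.40% − 0.89 × 5.7349% = 3.2959%
β_Holloway = ρ·σ_i/σ_m = 0.654 × 18.05 / 19.20 = 0.6148
E(R_Holloway) = R_f + β × MRP = 3.2959% + 0.6148 × 5.7349% = 6.82%

6.82%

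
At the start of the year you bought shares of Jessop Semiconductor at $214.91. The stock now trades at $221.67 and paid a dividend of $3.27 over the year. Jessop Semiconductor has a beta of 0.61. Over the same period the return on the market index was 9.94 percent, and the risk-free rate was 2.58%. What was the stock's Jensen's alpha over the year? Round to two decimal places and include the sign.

Realised HPR = (P1 + D1 − P0) / P0 = (221.67 + 3.27 − 214.91) / 214.91 = 10.03 / 214.91 = 4.6671%
MRP = 9.94% − 2.58% = 7.36%
CAPM required = R_f + β·MRP = 2.58% + 0.61 × 7.36% = 7.0696%
α = realised − required = 4.6671% − 7.0696% = -2.40%

-2.40%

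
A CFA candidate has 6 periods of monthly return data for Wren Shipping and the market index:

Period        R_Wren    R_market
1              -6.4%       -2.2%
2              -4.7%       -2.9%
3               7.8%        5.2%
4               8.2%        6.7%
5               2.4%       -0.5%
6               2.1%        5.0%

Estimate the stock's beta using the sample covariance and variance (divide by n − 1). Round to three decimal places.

1.288

Mean R_i = (-6.4 − 4.7 + 7.8 + 8.2 + 2.4 + 2.1) / 6 = 1.5667%
Mean R_m = (-2.2 − 2.9 + 5.2 + 6.7 − 0.5 + 5.0) / 6 = 1.8833%
Σ(R_i − R̄_i)(R_m − R̄_m) = 114.8067  ⇒  Cov = 114.8067 / 5 = 22.9613
Σ(R_m − R̄_m)² = 89.1483  ⇒  Var(R_m) = 89.1483 / 5 = 17.8297
β = Cov / Var(R_m) = 22.9613 / 17.8297 = 1.2878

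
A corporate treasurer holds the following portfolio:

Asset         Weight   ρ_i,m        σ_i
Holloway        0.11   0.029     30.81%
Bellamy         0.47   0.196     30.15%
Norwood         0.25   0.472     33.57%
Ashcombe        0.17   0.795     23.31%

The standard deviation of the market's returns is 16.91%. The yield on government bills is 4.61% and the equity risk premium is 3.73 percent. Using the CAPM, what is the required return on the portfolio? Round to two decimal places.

6.81%

β_Holloway = 0.029 × 30.81% / 16.91% = 0.0528
β_Bellamy = 0.196 × 30.15% / 16.91% = 0.3495
β_Norwood = 0.472 × 33.57% / 16.91% = 0.9370
β_Ashcombe = 0.795 × 23.31% / 16.91% = 1.0959
β_P = Σ w_i β_i = 0.11×0.0528 + 0.47×0.3495 + 0.25×0.9370 + 0.17×1.0959 = 0.5906
E(R_P) = R_f + β_P × MRP = 4.61% + 0.5906 × 3.73% = 6.81%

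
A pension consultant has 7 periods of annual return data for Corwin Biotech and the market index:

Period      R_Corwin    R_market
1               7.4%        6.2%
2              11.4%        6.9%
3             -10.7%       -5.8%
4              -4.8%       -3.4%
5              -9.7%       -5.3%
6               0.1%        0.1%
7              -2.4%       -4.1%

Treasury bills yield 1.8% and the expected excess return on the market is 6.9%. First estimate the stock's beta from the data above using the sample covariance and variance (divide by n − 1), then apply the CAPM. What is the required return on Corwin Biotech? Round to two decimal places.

Mean R_i = (7.4 + 11.4 − 10.7 − 4.8 − 9.7 + 0.1 − 2.4) / 7 = -1.2429%
Mean R_m = (6.2 + 6.9 − 5.8 − 3.4 − 5.3 + 0.1 − 4.1) / 7 = -0.7714%
Σ(R_i − R̄_i)(R_m − R̄_m) = 257.4686  ⇒  Cov = 257.4686 / 6 = 42.9114
Σ(R_m − R̄_m)² = 171.9943  ⇒  Var(R_m) = 171.9943 / 6 = 28.6657
β = Cov / Var(R_m) = 42.9114 / 28.6657 = 1.4970
E(R) = R_f + β × MRP = 1.8% + 1.4970 × 6.9% = 12.13%

12.13%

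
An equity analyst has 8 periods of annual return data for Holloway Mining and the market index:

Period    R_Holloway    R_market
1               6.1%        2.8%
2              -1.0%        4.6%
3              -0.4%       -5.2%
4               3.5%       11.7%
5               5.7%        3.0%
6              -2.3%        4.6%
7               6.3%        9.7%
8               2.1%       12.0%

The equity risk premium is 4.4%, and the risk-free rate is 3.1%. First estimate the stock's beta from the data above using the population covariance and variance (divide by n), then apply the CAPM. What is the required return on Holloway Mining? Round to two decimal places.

3.88%

Mean R_i = (6.1 − 1.0 − 0.4 + 3.5 + 5.7 − 2.3 + 6.3 + 2.1) / 8 = 2.5000%
Mean R_m = (2.8 + 4.6 − 5.2 + 11.7 + 3.0 + 4.6 + 9.7 + 12.0) / 8 = 5.4000%
Σ(R_i − R̄_i)(R_m − R̄_m) = 40.3400  ⇒  Cov = 40.3400 / 8 = 5.0425
Σ(R_m − R̄_m)² = 227.9000  ⇒  Var(R_m) = 227.9000 / 8 = 28.4875
β = Cov / Var(R_m) = 5.0425 / 28.4875 = 0.1770
E(R) = R_f + β × MRP = 3.1% + 0.1770 × 4.4% = 3.88%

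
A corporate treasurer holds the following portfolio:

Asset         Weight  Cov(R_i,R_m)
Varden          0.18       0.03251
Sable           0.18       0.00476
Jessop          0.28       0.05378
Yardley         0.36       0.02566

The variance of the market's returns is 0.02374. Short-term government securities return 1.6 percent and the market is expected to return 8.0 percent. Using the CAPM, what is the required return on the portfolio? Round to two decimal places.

9.96%

β_Varden = 0.03251 / 0.02374 = 1.3694
β_Sable = 0.00476 / 0.02374 = 0.2005
β_Jessop = 0.05378 / 0.02374 = 2.2654
β_Yardley = 0.02566 / 0.02374 = 1.0809
β_P = Σ w_i β_i = 0.18×1.3694 + 0.18×0.2005 + 0.28×2.2654 + 0.36×1.0809 = 1.3060
MRP = 8.0% − 1.6% = 6.40%
E(R_P) = R_f + β_P × MRP = 1.6% + 1.3060 × 6.4% = 9.96%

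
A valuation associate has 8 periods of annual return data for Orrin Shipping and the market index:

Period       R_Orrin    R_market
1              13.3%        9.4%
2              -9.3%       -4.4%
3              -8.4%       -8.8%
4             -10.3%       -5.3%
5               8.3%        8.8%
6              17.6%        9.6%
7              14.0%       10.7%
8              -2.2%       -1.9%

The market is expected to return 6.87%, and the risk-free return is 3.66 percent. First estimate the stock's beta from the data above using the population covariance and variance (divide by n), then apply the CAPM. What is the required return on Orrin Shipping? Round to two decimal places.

8.11%

Mean R_i = (13.3 − 9.3 − 8.4 − 10.3 + 8.3 + 17.6 + 14.0 − 2.2) / 8 = 2.8750%
Mean R_m = (9.4 − 4.4 − 8.8 − 5.3 + 8.8 + 9.6 + 10.7 − 1.9) / 8 = 2.2625%
Σ(R_i − R̄_i)(R_m − R̄_m) = 638.3925  ⇒  Cov = 638.3925 / 8 = 79.7991
Σ(R_m − R̄_m)² = 459.9988  ⇒  Var(R_m) = 459.9988 / 8 = 57.4999
β = Cov / Var(R_m) = 79.7991 / 57.4999 = 1.3878
MRP = 6.87% − 3.66% = 3.21%
E(R) = R_f + β × MRP = 3.66% + 1.3878 × 3.21% = 8.11%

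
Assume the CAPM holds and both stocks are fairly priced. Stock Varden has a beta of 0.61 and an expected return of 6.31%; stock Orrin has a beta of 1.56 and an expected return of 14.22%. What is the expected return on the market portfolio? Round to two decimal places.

Both satisfy E(R) = R_f + β·MRP, so the slope of the SML is
MRP = (14.22% − 6.31%) / (1.56 − 0.61) = 7.91% / 0.95 = 8.3263%
R_f = E(R_Varden) − β_Varden·MRP = 6.31% − 0.61 × 8.3263% = 1.2310%
E(R_m) = R_f + MRP = 1.2310% + 8.3263% = 9.56%

9.56%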